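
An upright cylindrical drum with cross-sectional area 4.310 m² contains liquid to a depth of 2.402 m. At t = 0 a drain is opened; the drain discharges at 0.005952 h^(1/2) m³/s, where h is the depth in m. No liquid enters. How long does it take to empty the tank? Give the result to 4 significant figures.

2245 s

With no inflow, A dh/dt = −0.005952 √h.
Separate and integrate: 2(√h − √h₀) = −(0.005952/A) t.
Tank is empty when √h = 0: t_empty = 2A√h₀/0.005952.
t_empty = 2·4.310·√2.402/0.005952 = 8.62000·1.54984/0.005952 = 2244.56 s.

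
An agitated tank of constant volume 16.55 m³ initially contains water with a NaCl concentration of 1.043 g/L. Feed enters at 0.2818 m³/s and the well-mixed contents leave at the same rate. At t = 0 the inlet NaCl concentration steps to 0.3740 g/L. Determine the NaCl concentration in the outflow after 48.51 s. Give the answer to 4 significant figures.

Accumulation = in − out for the solute gives V dC/dt = Q(C_in − C).
Time constant τ = V/Q = 16.55/0.2818 = 58.7296 s.
Integrating: C(t) = C_in + (C₀ − C_in) e^(−t/τ).
C(48.51) = 0.3740 + (1.043 − 0.3740)·e^(−48.51/58.7296) = 0.3740 + (0.669000)·0.437802 = 0.666889 g/L.

0.6669 g/L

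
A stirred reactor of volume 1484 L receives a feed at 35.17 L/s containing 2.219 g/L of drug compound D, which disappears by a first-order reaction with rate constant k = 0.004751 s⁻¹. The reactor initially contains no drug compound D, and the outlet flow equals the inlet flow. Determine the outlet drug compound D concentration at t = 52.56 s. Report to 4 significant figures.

1.434 g/L

Species balance: V dC/dt = Q C_in − Q C − k V C.
This is linear with rate a = Q/V + k = 0.0284505 s⁻¹.
C_ss = Q C_in/(Q + kV) = 1.84844 g/L; C(t) = C_ss + (C₀ − C_ss) e^(−a t).
C(52.56) = 1.84844 + (-1.84844)·e^(−0.0284505·52.56) = 1.84844 + (-1.84844)·0.224169 = 1.43408 g/L.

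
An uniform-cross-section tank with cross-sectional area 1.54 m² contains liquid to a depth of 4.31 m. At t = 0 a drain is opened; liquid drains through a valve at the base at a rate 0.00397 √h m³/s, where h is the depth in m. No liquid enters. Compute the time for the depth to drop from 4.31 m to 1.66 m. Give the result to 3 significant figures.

Accumulation of liquid (constant cross-section A): A dh/dt = −0.00397 √h.
∫ h^(−1/2) dh = −(0.00397/A) ∫ dt, giving 2√h = 2√h₀ − (0.00397/A) t.
t = 2A(√h₀ − √h)/0.00397 = 2·1.54·(√4.31 − √1.66)/0.00397
  = 3.0800 × (2.0761 − 1.2884) / 0.00397 = 611.07 s.

611 s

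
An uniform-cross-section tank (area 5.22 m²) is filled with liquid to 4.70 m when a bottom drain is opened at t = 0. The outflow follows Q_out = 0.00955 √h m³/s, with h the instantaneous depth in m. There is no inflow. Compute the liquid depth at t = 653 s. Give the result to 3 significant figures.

With no inflow, A dh/dt = −0.00955 √h.
This is separable: 2 d(√h)/dt = −0.00955/A, so √h = √h₀ − (0.00955/(2A)) t.
√h = √4.70 − 0.00955·653/(2·5.22) = 2.1679 − 0.59733 = 1.5706.
h = 1.5706² = 2.4668 m.

2.47 m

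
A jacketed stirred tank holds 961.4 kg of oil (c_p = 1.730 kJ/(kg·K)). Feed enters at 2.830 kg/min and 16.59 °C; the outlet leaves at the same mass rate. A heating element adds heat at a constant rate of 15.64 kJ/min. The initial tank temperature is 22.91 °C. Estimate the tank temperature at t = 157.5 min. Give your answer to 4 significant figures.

First-law balance (no shaft work): M c_p dT/dt = ṁ c_p (T_in − T) + 15.64.
Rearrange: dT/dt = (T_ss − T)/τ with τ = M/ṁ = 339.717 min and T_ss = T_in + Q̇/(ṁ c_p) = 19.7845 °C.
Solution: T(t) = T_ss + (T₀ − T_ss) e^(−t/τ).
T(157.5) = 19.7845 + (3.12549)·e^(−157.5/339.717) = 19.7845 + (3.12549)·0.629002 = 21.7504 °C.

21.75 °C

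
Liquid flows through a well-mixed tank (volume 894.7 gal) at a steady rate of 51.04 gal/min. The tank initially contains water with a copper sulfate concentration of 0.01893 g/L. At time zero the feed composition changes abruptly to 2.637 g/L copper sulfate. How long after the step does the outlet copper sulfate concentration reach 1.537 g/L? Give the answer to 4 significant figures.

15.20 min

Accumulation = in − out for the solute gives V dC/dt = Q(C_in − C), so τ = V/Q = 17.5294 min.
C(t) = C_in + (C₀ − C_in) e^(−t/τ). Set C = 1.537 and solve for t:
e^(−t/τ) = (C − C_in)/(C₀ − C_in) = (1.537 − 2.637)/(0.01893 − 2.637) = 0.420157
t = −τ ln(…) = 17.5294 × 0.867127 = 15.2002 min.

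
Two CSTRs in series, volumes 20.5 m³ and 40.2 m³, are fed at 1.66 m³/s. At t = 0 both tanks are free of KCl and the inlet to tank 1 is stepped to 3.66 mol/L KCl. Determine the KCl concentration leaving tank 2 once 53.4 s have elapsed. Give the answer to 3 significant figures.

2.89 mol/L

Species balance on tank i: dCᵢ/dt = (Cᵢ₋₁ − Cᵢ)/τᵢ with τᵢ = Vᵢ/Q.
τ₁ = 20.5/1.66 = 12.349 s; τ₂ = 40.2/1.66 = 24.217 s.
Tank 1: C₁ = C_in(1 − e^(−t/τ₁)). Tank 2 (τ₁ ≠ τ₂): C₂ = C_in[1 − (τ₁ e^(−t/τ₁) − τ₂ e^(−t/τ₂))/(τ₁ − τ₂)].
At t = 53.4: e^(−t/τ₁) = 0.013245, e^(−t/τ₂) = 0.11024.
C₂ = 3.66·[1 − (12.349·0.013245 − 24.217·0.11024)/(-11.867)] = 3.66·0.78882 = 2.8871 mol/L.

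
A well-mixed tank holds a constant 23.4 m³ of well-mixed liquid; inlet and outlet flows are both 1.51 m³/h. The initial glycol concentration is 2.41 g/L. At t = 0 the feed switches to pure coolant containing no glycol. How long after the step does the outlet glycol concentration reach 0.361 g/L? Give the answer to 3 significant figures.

Mass balance on the solute (V constant): V dC/dt = Q(C_in − C), so τ = V/Q = 15.497 h.
C(t) = C_in + (C₀ − C_in) e^(−t/τ). Set C = 0.361 and solve for t:
e^(−t/τ) = (C − C_in)/(C₀ − C_in) = (0.361 − 0)/(2.41 − 0) = 0.14979
t = −τ ln(…) = 15.497 × 1.8985 = 29.421 h.

29.4 h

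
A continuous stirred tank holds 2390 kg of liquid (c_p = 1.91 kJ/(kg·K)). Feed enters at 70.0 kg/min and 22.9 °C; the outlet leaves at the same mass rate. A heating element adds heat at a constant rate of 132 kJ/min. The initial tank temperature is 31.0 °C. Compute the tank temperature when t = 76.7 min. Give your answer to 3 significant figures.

24.6 °C

M c_p dT/dt = ṁ c_p (T_in − T) + Q̇.
Rearrange: dT/dt = (T_ss − T)/τ with τ = M/ṁ = 34.143 min and T_ss = T_in + Q̇/(ṁ c_p) = 23.887 °C.
Integrating: T(t) = T_ss + (T₀ − T_ss) e^(−t/τ).
T(76.7) = 23.887 + (7.1127)·e^(−76.7/34.143) = 23.887 + (7.1127)·0.10577 = 24.640 °C.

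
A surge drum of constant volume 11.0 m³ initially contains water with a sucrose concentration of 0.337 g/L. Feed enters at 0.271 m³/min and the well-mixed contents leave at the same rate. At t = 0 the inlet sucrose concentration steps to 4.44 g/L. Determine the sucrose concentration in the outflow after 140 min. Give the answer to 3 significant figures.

4.31 g/L

Transient balance on the dissolved component: V dC/dt = Q(C_in − C).
Rewrite as dC/dt + C/τ = C_in/τ, τ = V/Q = 40.590 min.
Solution: C(t) = C_in + (C₀ − C_in) e^(−t/τ).
C(140) = 4.44 + (0.337 − 4.44)·e^(−140/40.590) = 4.44 + (-4.1030)·0.031775 = 4.3096 g/L.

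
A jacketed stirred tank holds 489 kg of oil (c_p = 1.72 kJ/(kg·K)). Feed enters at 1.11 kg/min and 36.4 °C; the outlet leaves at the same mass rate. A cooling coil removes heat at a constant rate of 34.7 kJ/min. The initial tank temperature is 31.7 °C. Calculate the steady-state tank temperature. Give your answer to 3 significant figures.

M c_p dT/dt = ṁ c_p (T_in − T) − Q̇.
At steady state dT/dt = 0 ⇒ T_ss = T_in − Q̇/(ṁ c_p) = 36.4 − 34.7/(1.11·1.72) = 18.225 °C.

18.2 °C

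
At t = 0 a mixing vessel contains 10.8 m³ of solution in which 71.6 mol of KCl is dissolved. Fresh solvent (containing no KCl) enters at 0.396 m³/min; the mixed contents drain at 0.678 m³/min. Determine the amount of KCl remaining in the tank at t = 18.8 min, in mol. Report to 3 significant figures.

Total volume: dV/dt = Q_in − Q_out = -0.28200 m³/min, so V(t) = 10.8 − 0.28200 t and V(18.8) = 5.4984 m³.
Solute balance: dm/dt = 0 − Q_out C = −Q_out m/V(t).
Separate: dm/m = −Q_out dt/V(t) ⇒ ln(m/m₀) = −(Q_out/(Q_in−Q_out)) ln(V/V₀).
m = m₀ (V₀/V)^(Q_out/(Q_in−Q_out)) = 71.6 × (10.8/5.4984)^(-2.4043) = 14.126 mol.

14.1 mol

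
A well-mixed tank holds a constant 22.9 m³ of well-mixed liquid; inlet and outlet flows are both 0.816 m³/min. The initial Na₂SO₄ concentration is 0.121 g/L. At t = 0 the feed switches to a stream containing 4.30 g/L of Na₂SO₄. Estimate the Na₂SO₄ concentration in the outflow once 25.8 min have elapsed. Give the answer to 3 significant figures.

Species balance on the tank: V dC/dt = Q(C_in − C).
Time constant τ = V/Q = 22.9/0.816 = 28.064 min.
Integrating: C(t) = C_in + (C₀ − C_in) e^(−t/τ).
C(25.8) = 4.30 + (0.121 − 4.30)·e^(−25.8/28.064) = 4.30 + (-4.1790)·0.39878 = 2.6335 g/L.

2.63 g/L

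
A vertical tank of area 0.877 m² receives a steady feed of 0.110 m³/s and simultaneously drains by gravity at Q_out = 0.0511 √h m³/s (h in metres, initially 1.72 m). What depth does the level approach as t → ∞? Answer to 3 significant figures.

Accumulation of liquid (constant cross-section A): A dh/dt = Q_in − 0.0511 √h. At steady state dh/dt = 0:
Q_in = 0.0511 √h_ss ⇒ √h_ss = 0.110/0.0511 = 2.1526.
h_ss = 2.1526² = 4.6339 m. (Since h₀ = 1.72 m < h_ss, the level will rise toward this value.)

4.63 m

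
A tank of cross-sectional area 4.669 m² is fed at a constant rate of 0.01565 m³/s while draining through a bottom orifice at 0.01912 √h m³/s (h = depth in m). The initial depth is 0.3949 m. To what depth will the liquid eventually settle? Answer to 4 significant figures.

Level balance: A dh/dt = 0.01565 − 0.01912 √h. Setting dh/dt = 0:
Q_in = 0.01912 √h_ss ⇒ √h_ss = 0.01565/0.01912 = 0.818515.
h_ss = 0.818515² = 0.669966 m. (Since h₀ = 0.3949 m < h_ss, the level will rise toward this value.)

0.6700 m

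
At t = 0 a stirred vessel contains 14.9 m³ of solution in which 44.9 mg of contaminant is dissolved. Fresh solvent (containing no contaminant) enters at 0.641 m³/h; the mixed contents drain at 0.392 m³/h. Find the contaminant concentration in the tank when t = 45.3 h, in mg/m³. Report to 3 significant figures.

0.706 mg/m³

Let m(t) be the amount of contaminant. Volume: V(t) = V₀ + (Q_in − Q_out) t = 14.9 + 0.24900 t; V(45.3) = 26.180 m³.
Species balance (pure solvent in): dm/dt = −Q_out · m/V(t).
Separate: dm/m = −Q_out dt/V(t) ⇒ ln(m/m₀) = −(Q_out/(Q_in−Q_out)) ln(V/V₀).
m = m₀ (V₀/V)^(Q_out/(Q_in−Q_out)) = 44.9 × (14.9/26.180)^(1.5743) = 18.488 mg.
C = m/V = 18.488/26.180 = 0.70620 mg/m³.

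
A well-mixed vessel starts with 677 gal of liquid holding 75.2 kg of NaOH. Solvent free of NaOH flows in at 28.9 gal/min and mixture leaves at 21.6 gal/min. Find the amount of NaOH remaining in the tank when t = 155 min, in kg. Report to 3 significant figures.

Total volume: dV/dt = Q_in − Q_out = 7.3000 gal/min, so V(t) = 677 + 7.3000 t and V(155) = 1808.5 gal.
Species balance (pure solvent in): dm/dt = −Q_out · m/V(t).
Separate: dm/m = −Q_out dt/V(t) ⇒ ln(m/m₀) = −(Q_out/(Q_in−Q_out)) ln(V/V₀).
m = m₀ (V₀/V)^(Q_out/(Q_in−Q_out)) = 75.2 × (677/1808.5)^(2.9589) = 4.1074 kg.

4.11 kg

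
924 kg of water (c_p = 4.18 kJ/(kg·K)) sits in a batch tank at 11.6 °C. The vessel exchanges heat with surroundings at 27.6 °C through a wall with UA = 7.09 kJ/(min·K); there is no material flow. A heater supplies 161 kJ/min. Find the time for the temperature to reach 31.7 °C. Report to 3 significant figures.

399 min

M c_p dT/dt = −UA(T − T_amb) + Q̇.
τ = M c_p/UA = 544.76 min; T_ss = T_amb + Q̇/UA = 27.6 + 161/7.09 = 50.308 °C.
T(t) = T_ss + (T₀ − T_ss)e^(−t/τ); set T = 31.7:
t = −τ ln[(T − T_ss)/(T₀ − T_ss)] = −544.76 · ln(0.48073) = 399.01 min.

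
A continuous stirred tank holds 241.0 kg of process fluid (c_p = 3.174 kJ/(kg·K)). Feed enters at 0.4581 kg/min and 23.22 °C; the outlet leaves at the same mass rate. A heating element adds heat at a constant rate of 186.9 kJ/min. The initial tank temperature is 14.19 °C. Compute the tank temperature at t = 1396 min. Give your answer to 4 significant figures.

142.1 °C

Heat balance on the well-mixed liquid: M c_p dT/dt = ṁ c_p (T_in − T) + 186.9.
Rearrange: dT/dt = (T_ss − T)/τ with τ = M/ṁ = 526.086 min and T_ss = T_in + Q̇/(ṁ c_p) = 151.761 °C.
This is linear first-order; T(t) = T_ss + (T₀ − T_ss) e^(−t/τ).
T(1396) = 151.761 + (-137.571)·e^(−1396/526.086) = 151.761 + (-137.571)·0.0704002 = 142.076 °C.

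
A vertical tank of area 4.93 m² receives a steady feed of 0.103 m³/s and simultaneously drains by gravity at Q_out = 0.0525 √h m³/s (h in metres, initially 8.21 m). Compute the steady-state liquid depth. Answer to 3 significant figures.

3.85 m

A dh/dt = Q_in − 0.0525 √h. Steady state requires inflow = outflow:
Q_in = 0.0525 √h_ss ⇒ √h_ss = 0.103/0.0525 = 1.9619.
h_ss = 1.9619² = 3.8491 m. (Since h₀ = 8.21 m > h_ss, the level will fall toward this value.)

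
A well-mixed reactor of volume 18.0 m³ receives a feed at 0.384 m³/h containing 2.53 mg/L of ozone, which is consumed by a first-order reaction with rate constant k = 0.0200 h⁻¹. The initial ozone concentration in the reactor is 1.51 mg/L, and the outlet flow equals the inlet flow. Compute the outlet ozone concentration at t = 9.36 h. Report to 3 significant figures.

V dC/dt = Q(C_in − C) − k V C.
dC/dt = (Q/V) C_in − (Q/V + k) C; effective rate a = Q/V + k = 0.021333 + 0.0200 = 0.041333 h⁻¹.
C_ss = Q C_in/(Q + kV) = 1.3058 mg/L; C(t) = C_ss + (C₀ − C_ss) e^(−a t).
C(9.36) = 1.3058 + (0.20419)·e^(−0.041333·9.36) = 1.3058 + (0.20419)·0.67917 = 1.4445 mg/L.

1.44 mg/L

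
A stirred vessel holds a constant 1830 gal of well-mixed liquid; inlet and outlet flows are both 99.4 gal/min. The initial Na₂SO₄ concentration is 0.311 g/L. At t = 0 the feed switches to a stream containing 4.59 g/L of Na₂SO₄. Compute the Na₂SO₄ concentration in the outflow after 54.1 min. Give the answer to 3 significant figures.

4.36 g/L

Transient balance on the dissolved component: V dC/dt = Q(C_in − C).
Rewrite as dC/dt + C/τ = C_in/τ, τ = V/Q = 18.410 min.
Solution: C(t) = C_in + (C₀ − C_in) e^(−t/τ).
C(54.1) = 4.59 + (0.311 − 4.59)·e^(−54.1/18.410) = 4.59 + (-4.2790)·0.052943 = 4.3635 g/L.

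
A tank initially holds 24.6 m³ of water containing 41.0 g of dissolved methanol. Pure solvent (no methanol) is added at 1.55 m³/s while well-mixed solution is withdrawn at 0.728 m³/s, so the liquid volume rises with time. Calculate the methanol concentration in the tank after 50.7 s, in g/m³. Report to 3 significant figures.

Total volume: dV/dt = Q_in − Q_out = 0.82200 m³/s, so V(t) = 24.6 + 0.82200 t and V(50.7) = 66.275 m³.
No methanol enters, so dm/dt = −Q_out · (m/V).
dm/m = −Q_out dt/(V₀ + 0.82200 t); integrating gives ln(m/m₀) = −(Q_out/(Q_in−Q_out)) ln(V/V₀).
m = m₀ (V₀/V)^(Q_out/(Q_in−Q_out)) = 41.0 × (24.6/66.275)^(0.88564) = 17.045 g.
C = m/V = 17.045/66.275 = 0.25718 g/m³.

0.257 g/m³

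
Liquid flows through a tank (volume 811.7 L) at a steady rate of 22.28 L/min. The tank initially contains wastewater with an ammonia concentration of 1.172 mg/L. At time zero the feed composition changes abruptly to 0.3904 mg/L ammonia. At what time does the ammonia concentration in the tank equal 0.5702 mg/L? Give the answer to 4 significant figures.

53.54 min

Species balance: V dC/dt = Q(C_in − C) ⇒ τ = V/Q = 36.4318 min.
C(t) = C_in + (C₀ − C_in) e^(−t/τ). Set C = 0.5702 and solve for t:
e^(−t/τ) = (C − C_in)/(C₀ − C_in) = (0.5702 − 0.3904)/(1.172 − 0.3904) = 0.230041
t = −τ ln(…) = 36.4318 × 1.46950 = 53.5364 min.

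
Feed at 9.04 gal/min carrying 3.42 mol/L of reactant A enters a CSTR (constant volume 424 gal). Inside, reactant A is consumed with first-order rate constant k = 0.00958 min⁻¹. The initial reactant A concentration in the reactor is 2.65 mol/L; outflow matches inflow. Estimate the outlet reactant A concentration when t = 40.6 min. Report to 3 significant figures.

2.44 mol/L

Species balance: V dC/dt = Q C_in − Q C − k V C.
This is linear with rate a = Q/V + k = 0.030901 min⁻¹.
C_ss = Q C_in/(Q + kV) = 2.3597 mol/L; C(t) = C_ss + (C₀ − C_ss) e^(−a t).
C(40.6) = 2.3597 + (0.29028)·e^(−0.030901·40.6) = 2.3597 + (0.29028)·0.28520 = 2.4425 mol/L.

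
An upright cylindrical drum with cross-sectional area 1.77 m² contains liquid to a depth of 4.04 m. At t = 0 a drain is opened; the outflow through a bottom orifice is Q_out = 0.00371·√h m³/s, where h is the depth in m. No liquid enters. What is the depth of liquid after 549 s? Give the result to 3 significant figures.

Unsteady balance on liquid volume: A dh/dt = −0.00371 √h.
This is separable: 2 d(√h)/dt = −0.00371/A, so √h = √h₀ − (0.00371/(2A)) t.
√h = √4.04 − 0.00371·549/(2·1.77) = 2.0100 − 0.57536 = 1.4346.
h = 1.4346² = 2.0581 m.

2.06 m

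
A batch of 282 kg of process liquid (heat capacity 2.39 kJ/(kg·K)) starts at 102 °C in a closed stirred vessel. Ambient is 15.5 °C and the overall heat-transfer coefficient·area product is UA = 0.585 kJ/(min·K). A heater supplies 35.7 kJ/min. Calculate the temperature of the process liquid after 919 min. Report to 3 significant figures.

M c_p dT/dt = −UA(T − T_amb) + Q̇.
dT/dt = (T_ss − T)/τ with T_ss = T_amb + Q̇/UA = 15.5 + 35.7/0.585 = 76.526 °C, τ = M c_p/UA = 282·2.39/0.585 = 1152.1 min.
Solution: T(t) = T_ss + (T₀ − T_ss) e^(−t/τ).
T(919) = 76.526 + (25.474)·0.45038 = 87.999 °C.

88.0 °C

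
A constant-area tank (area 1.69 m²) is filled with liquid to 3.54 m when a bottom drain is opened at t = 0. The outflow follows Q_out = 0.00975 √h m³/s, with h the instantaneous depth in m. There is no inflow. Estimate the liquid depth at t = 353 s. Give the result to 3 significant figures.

0.745 m

A dh/dt = −Q_out = −0.00975 √h.
Separate and integrate: 2(√h − √h₀) = −(0.00975/A) t.
√h = √3.54 − 0.00975·353/(2·1.69) = 1.8815 − 1.0183 = 0.86322.
h = 0.86322² = 0.74515 m.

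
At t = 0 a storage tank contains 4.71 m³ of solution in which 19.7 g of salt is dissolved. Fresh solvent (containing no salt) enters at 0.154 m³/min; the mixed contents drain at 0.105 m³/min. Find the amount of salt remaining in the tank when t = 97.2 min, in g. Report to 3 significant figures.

Let m(t) be the amount of salt. Volume: V(t) = V₀ + (Q_in − Q_out) t = 4.71 + 0.049000 t; V(97.2) = 9.4728 m³.
Solute balance: dm/dt = 0 − Q_out C = −Q_out m/V(t).
Separate: dm/m = −Q_out dt/V(t) ⇒ ln(m/m₀) = −(Q_out/(Q_in−Q_out)) ln(V/V₀).
m = m₀ (V₀/V)^(Q_out/(Q_in−Q_out)) = 19.7 × (4.71/9.4728)^(2.1429) = 4.4076 g.

4.41 g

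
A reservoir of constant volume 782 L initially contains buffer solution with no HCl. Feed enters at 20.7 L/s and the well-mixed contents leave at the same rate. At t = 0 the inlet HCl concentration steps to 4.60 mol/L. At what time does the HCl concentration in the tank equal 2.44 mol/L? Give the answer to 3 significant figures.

28.6 s

Accumulation = in − out for the solute gives V dC/dt = Q(C_in − C), so τ = V/Q = 37.778 s.
C(t) = C_in + (C₀ − C_in) e^(−t/τ). Set C = 2.44 and solve for t:
e^(−t/τ) = (C − C_in)/(C₀ − C_in) = (2.44 − 4.60)/(0 − 4.60) = 0.46957
t = −τ ln(…) = 37.778 × 0.75595 = 28.558 s.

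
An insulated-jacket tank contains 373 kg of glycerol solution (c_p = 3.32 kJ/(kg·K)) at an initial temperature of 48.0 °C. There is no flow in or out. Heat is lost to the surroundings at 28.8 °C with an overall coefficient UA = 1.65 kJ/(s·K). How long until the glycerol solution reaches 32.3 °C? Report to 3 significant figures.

First-law balance (no shaft work): M c_p dT/dt = −UA(T − T_amb).
τ = M c_p/UA = 750.52 s; T_ss = T_amb = 28.800 °C.
T(t) = T_ss + (T₀ − T_ss)e^(−t/τ); set T = 32.3:
t = −τ ln[(T − T_ss)/(T₀ − T_ss)] = −750.52 · ln(0.18229) = 1277.5 s.

1280 s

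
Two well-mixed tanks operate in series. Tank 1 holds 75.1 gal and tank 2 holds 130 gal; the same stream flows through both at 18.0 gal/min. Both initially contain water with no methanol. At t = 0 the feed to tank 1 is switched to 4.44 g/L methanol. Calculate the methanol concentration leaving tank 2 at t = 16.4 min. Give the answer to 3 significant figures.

3.47 g/L

Time constants: τᵢ = Vᵢ/Q for each well-mixed tank.
τ₁ = 75.1/18.0 = 4.1722 min; τ₂ = 130/18.0 = 7.2222 min.
Tank 1: C₁ = C_in(1 − e^(−t/τ₁)). Tank 2 (τ₁ ≠ τ₂): C₂ = C_in[1 − (τ₁ e^(−t/τ₁) − τ₂ e^(−t/τ₂))/(τ₁ − τ₂)].
At t = 16.4: e^(−t/τ₁) = 0.019629, e^(−t/τ₂) = 0.10323.
C₂ = 4.44·[1 − (4.1722·0.019629 − 7.2222·0.10323)/(-3.0500)] = 4.44·0.78240 = 3.4739 g/L.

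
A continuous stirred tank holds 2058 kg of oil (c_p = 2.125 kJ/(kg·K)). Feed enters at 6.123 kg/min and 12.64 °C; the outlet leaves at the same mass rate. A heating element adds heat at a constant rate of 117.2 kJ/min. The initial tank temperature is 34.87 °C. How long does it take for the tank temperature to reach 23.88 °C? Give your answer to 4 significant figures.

M c_p dT/dt = ṁ c_p (T_in − T) + Q̇.
τ = M/ṁ = 336.110 min; T_ss = T_in + Q̇/(ṁ c_p) = 21.6475 °C.
T(t) = T_ss + (T₀ − T_ss) e^(−t/τ). Set T = 23.88:
e^(−t/τ) = (23.88 − 21.6475)/(34.87 − 21.6475) = 0.168841
t = −336.110 · ln(0.168841) = 597.872 min.

597.9 min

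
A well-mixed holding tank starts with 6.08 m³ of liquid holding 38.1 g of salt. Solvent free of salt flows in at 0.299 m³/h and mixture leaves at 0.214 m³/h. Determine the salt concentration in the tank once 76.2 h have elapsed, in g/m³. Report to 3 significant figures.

0.489 g/m³

Let m(t) be the amount of salt. Volume: V(t) = V₀ + (Q_in − Q_out) t = 6.08 + 0.085000 t; V(76.2) = 12.557 m³.
Solute balance: dm/dt = 0 − Q_out C = −Q_out m/V(t).
dm/m = −Q_out dt/(V₀ + 0.085000 t); integrating gives ln(m/m₀) = −(Q_out/(Q_in−Q_out)) ln(V/V₀).
m = m₀ (V₀/V)^(Q_out/(Q_in−Q_out)) = 38.1 × (6.08/12.557)^(2.5176) = 6.1364 g.
C = m/V = 6.1364/12.557 = 0.48868 g/m³.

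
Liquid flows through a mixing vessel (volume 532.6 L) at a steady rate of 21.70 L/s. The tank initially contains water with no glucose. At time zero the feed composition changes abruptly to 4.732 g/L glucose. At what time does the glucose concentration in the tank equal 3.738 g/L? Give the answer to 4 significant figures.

38.30 s

Species balance: V dC/dt = Q(C_in − C) ⇒ τ = V/Q = 24.5438 s.
C(t) = C_in + (C₀ − C_in) e^(−t/τ). Set C = 3.738 and solve for t:
e^(−t/τ) = (C − C_in)/(C₀ − C_in) = (3.738 − 4.732)/(0 − 4.732) = 0.210059
t = −τ ln(…) = 24.5438 × 1.56037 = 38.2973 s.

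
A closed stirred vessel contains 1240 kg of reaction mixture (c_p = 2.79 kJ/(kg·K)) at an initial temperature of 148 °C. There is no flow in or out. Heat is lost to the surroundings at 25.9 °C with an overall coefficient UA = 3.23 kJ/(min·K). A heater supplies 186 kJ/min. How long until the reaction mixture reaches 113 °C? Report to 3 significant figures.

M c_p dT/dt = −UA(T − T_amb) + Q̇.
τ = M c_p/UA = 1071.1 min; T_ss = T_amb + Q̇/UA = 25.9 + 186/3.23 = 83.485 °C.
T(t) = T_ss + (T₀ − T_ss)e^(−t/τ); set T = 113:
t = −τ ln[(T − T_ss)/(T₀ − T_ss)] = −1071.1 · ln(0.45749) = 837.59 min.

838 min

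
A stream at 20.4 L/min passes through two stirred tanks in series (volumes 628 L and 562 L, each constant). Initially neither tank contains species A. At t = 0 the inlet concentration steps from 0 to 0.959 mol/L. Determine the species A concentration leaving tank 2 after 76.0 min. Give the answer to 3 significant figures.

Species balance on tank i: dCᵢ/dt = (Cᵢ₋₁ − Cᵢ)/τᵢ with τᵢ = Vᵢ/Q.
τ₁ = 628/20.4 = 30.784 min; τ₂ = 562/20.4 = 27.549 min.
Tank 1: C₁ = C_in(1 − e^(−t/τ₁)). Tank 2 (τ₁ ≠ τ₂): C₂ = C_in[1 − (τ₁ e^(−t/τ₁) − τ₂ e^(−t/τ₂))/(τ₁ − τ₂)].
At t = 76.0: e^(−t/τ₁) = 0.084687, e^(−t/τ₂) = 0.063373.
C₂ = 0.959·[1 − (30.784·0.084687 − 27.549·0.063373)/(3.2353)] = 0.959·0.73382 = 0.70373 mol/L.

0.704 mol/L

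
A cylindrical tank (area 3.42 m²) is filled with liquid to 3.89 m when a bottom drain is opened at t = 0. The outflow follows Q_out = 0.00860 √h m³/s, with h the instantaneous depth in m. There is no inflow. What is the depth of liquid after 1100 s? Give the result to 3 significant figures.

0.347 m

Unsteady balance on liquid volume: A dh/dt = −0.00860 √h.
This is separable: 2 d(√h)/dt = −0.00860/A, so √h = √h₀ − (0.00860/(2A)) t.
√h = √3.89 − 0.00860·1100/(2·3.42) = 1.9723 − 1.3830 = 0.58927.
h = 0.58927² = 0.34724 m.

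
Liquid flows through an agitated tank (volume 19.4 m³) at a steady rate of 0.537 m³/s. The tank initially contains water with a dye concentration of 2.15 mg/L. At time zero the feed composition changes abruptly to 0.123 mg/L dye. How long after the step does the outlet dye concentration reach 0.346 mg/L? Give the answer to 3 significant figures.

Mass balance on the solute (V constant): V dC/dt = Q(C_in − C), so τ = V/Q = 36.127 s.
C(t) = C_in + (C₀ − C_in) e^(−t/τ). Set C = 0.346 and solve for t:
e^(−t/τ) = (C − C_in)/(C₀ − C_in) = (0.346 − 0.123)/(2.15 − 0.123) = 0.11001
t = −τ ln(…) = 36.127 × 2.2071 = 79.737 s.

79.7 s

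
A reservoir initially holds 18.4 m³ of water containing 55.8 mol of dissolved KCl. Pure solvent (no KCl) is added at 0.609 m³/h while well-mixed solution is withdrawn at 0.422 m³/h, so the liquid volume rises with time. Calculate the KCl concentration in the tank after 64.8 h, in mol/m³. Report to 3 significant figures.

0.584 mol/m³

Let m(t) be the amount of KCl. Volume: V(t) = V₀ + (Q_in − Q_out) t = 18.4 + 0.18700 t; V(64.8) = 30.518 m³.
Solute balance: dm/dt = 0 − Q_out C = −Q_out m/V(t).
Separate: dm/m = −Q_out dt/V(t) ⇒ ln(m/m₀) = −(Q_out/(Q_in−Q_out)) ln(V/V₀).
m = m₀ (V₀/V)^(Q_out/(Q_in−Q_out)) = 55.8 × (18.4/30.518)^(2.2567) = 17.814 mol.
C = m/V = 17.814/30.518 = 0.58374 mol/m³.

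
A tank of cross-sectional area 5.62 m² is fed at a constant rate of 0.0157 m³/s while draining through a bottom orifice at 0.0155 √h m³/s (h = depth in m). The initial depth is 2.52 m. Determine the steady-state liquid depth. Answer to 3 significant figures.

1.03 m

Level balance: A dh/dt = 0.0157 − 0.0155 √h. Setting dh/dt = 0:
Q_in = 0.0155 √h_ss ⇒ √h_ss = 0.0157/0.0155 = 1.0129.
h_ss = 1.0129² = 1.0260 m. (Since h₀ = 2.52 m > h_ss, the level will fall toward this value.)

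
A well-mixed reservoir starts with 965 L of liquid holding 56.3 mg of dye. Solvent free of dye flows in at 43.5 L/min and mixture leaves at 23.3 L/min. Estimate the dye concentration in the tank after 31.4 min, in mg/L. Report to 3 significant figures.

Let m(t) be the amount of dye. Volume: V(t) = V₀ + (Q_in − Q_out) t = 965 + 20.200 t; V(31.4) = 1599.3 L.
Species balance (pure solvent in): dm/dt = −Q_out · m/V(t).
dm/m = −Q_out dt/(V₀ + 20.200 t); integrating gives ln(m/m₀) = −(Q_out/(Q_in−Q_out)) ln(V/V₀).
m = m₀ (V₀/V)^(Q_out/(Q_in−Q_out)) = 56.3 × (965/1599.3)^(1.1535) = 31.437 mg.
C = m/V = 31.437/1599.3 = 0.019657 mg/L.

0.0197 mg/L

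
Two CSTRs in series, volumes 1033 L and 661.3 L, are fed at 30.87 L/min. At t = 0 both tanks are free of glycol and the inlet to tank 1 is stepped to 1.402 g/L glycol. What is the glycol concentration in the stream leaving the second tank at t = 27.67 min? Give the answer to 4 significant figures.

0.3832 g/L

Each tank obeys Vᵢ dCᵢ/dt = Q(Cᵢ₋₁ − Cᵢ), so τᵢ = Vᵢ/Q.
τ₁ = 1033/30.87 = 33.4629 min; τ₂ = 661.3/30.87 = 21.4221 min.
Solving the cascade with C₁(0)=C₂(0)=0 gives C₂(t) = C_in[1 − (τ₁ e^(−t/τ₁) − τ₂ e^(−t/τ₂))/(τ₁ − τ₂)].
At t = 27.67: e^(−t/τ₁) = 0.437409, e^(−t/τ₂) = 0.274815.
C₂ = 1.402·[1 − (33.4629·0.437409 − 21.4221·0.274815)/(12.0408)] = 1.402·0.273315 = 0.383188 g/L.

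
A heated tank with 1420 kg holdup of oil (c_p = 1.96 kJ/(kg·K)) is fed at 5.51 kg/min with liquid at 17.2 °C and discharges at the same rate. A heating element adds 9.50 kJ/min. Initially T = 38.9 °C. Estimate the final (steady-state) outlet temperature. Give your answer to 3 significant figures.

18.1 °C

Heat balance on the well-mixed liquid: M c_p dT/dt = ṁ c_p (T_in − T) + 9.50.
At steady state dT/dt = 0 ⇒ T_ss = T_in + Q̇/(ṁ c_p) = 17.2 + 9.50/(5.51·1.96) = 18.080 °C.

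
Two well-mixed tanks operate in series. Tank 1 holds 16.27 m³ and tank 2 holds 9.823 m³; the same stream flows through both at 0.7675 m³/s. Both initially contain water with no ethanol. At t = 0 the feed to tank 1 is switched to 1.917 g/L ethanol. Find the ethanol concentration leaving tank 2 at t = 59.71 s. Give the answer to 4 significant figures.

Species balance on tank i: dCᵢ/dt = (Cᵢ₋₁ − Cᵢ)/τᵢ with τᵢ = Vᵢ/Q.
τ₁ = 16.27/0.7675 = 21.1987 s; τ₂ = 9.823/0.7675 = 12.7987 s.
Tank 1: C₁ = C_in(1 − e^(−t/τ₁)). Tank 2 (τ₁ ≠ τ₂): C₂ = C_in[1 − (τ₁ e^(−t/τ₁) − τ₂ e^(−t/τ₂))/(τ₁ − τ₂)].
At t = 59.71: e^(−t/τ₁) = 0.0598040, e^(−t/τ₂) = 0.00941625.
C₂ = 1.917·[1 − (21.1987·0.0598040 − 12.7987·0.00941625)/(8.40000)] = 1.917·0.863422 = 1.65518 g/L.

1.655 g/L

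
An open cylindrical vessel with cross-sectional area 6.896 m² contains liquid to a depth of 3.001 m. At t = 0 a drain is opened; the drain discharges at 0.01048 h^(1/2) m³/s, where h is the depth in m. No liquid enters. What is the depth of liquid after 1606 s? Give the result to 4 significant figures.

0.2621 m

Unsteady balance on liquid volume: A dh/dt = −0.01048 √h.
This is separable: 2 d(√h)/dt = −0.01048/A, so √h = √h₀ − (0.01048/(2A)) t.
√h = √3.001 − 0.01048·1606/(2·6.896) = 1.73234 − 1.22034 = 0.512003.
h = 0.512003² = 0.262147 m.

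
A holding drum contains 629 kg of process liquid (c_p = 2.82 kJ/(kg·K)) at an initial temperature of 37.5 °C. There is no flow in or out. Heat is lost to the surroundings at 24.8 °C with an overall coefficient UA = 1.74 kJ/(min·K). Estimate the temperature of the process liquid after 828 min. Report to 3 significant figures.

Lumped-capacitance energy balance: M c_p dT/dt = UA(T_amb − T).
dT/dt = (T_ss − T)/τ with T_ss = T_amb = 24.800 °C, τ = M c_p/UA = 629·2.82/1.74 = 1019.4 min.
Integrating: T(t) = T_ss + (T₀ − T_ss) e^(−t/τ).
T(828) = 24.800 + (12.700)·0.44387 = 30.437 °C.

30.4 °C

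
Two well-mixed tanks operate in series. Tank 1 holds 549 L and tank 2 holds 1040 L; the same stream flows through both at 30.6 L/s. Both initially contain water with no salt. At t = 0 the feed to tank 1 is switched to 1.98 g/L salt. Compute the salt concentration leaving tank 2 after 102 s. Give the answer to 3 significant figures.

1.78 g/L

Species balance on tank i: dCᵢ/dt = (Cᵢ₋₁ − Cᵢ)/τᵢ with τᵢ = Vᵢ/Q.
τ₁ = 549/30.6 = 17.941 s; τ₂ = 1040/30.6 = 33.987 s.
Tank 1: C₁ = C_in(1 − e^(−t/τ₁)). Tank 2 (τ₁ ≠ τ₂): C₂ = C_in[1 − (τ₁ e^(−t/τ₁) − τ₂ e^(−t/τ₂))/(τ₁ − τ₂)].
At t = 102: e^(−t/τ₁) = 0.0033957, e^(−t/τ₂) = 0.049730.
C₂ = 1.98·[1 − (17.941·0.0033957 − 33.987·0.049730)/(-16.046)] = 1.98·0.89846 = 1.7790 g/L.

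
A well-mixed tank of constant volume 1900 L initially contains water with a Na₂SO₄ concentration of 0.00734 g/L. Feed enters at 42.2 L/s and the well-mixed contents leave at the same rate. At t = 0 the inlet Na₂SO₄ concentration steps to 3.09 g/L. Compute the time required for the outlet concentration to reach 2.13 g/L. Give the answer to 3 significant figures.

52.5 s

Species balance: V dC/dt = Q(C_in − C) ⇒ τ = V/Q = 45.024 s.
C(t) = C_in + (C₀ − C_in) e^(−t/τ). Set C = 2.13 and solve for t:
e^(−t/τ) = (C − C_in)/(C₀ − C_in) = (2.13 − 3.09)/(0.00734 − 3.09) = 0.31142
t = −τ ln(…) = 45.024 × 1.1666 = 52.525 s.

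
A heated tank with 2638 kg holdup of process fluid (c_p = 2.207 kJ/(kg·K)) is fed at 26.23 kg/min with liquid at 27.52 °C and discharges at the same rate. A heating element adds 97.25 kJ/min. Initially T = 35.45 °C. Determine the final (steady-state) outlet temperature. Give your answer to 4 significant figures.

M c_p dT/dt = ṁ c_p (T_in − T) + Q̇.
At steady state dT/dt = 0 ⇒ T_ss = T_in + Q̇/(ṁ c_p) = 27.52 + 97.25/(26.23·2.207) = 29.1999 °C.

29.20 °C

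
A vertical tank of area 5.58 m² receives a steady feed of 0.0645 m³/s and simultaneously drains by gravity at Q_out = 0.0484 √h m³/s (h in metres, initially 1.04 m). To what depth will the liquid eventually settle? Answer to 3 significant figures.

A dh/dt = Q_in − 0.0484 √h. Steady state requires inflow = outflow:
Q_in = 0.0484 √h_ss ⇒ √h_ss = 0.0645/0.0484 = 1.3326.
h_ss = 1.3326² = 1.7759 m. (Since h₀ = 1.04 m < h_ss, the level will rise toward this value.)

1.78 m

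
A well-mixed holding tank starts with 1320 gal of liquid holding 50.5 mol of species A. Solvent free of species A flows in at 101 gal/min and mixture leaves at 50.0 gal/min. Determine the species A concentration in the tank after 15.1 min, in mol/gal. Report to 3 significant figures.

Total volume: dV/dt = Q_in − Q_out = 51.000 gal/min, so V(t) = 1320 + 51.000 t and V(15.1) = 2090.1 gal.
No species A enters, so dm/dt = −Q_out · (m/V).
Separate: dm/m = −Q_out dt/V(t) ⇒ ln(m/m₀) = −(Q_out/(Q_in−Q_out)) ln(V/V₀).
m = m₀ (V₀/V)^(Q_out/(Q_in−Q_out)) = 50.5 × (1320/2090.1)^(0.98039) = 32.182 mol.
C = m/V = 32.182/2090.1 = 0.015397 mol/gal.

0.0154 mol/gal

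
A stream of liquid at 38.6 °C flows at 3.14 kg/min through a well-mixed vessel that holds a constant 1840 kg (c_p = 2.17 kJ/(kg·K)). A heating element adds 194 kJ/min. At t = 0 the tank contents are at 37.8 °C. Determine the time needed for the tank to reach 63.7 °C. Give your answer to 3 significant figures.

1270 min

M c_p dT/dt = ṁ c_p (T_in − T) + Q̇.
τ = M/ṁ = 585.99 min; T_ss = T_in + Q̇/(ṁ c_p) = 67.072 °C.
T(t) = T_ss + (T₀ − T_ss) e^(−t/τ). Set T = 63.7:
e^(−t/τ) = (63.7 − 67.072)/(37.8 − 67.072) = 0.11518
t = −585.99 · ln(0.11518) = 1266.4 min.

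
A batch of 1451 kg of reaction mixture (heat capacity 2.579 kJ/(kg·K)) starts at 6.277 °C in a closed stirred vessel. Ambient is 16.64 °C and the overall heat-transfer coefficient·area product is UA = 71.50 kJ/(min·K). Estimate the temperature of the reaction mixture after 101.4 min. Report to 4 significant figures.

Lumped-capacitance energy balance: M c_p dT/dt = UA(T_amb − T).
dT/dt = (T_ss − T)/τ with T_ss = T_amb = 16.6400 °C, τ = M c_p/UA = 1451·2.579/71.50 = 52.3375 min.
Integrating: T(t) = T_ss + (T₀ − T_ss) e^(−t/τ).
T(101.4) = 16.6400 + (-10.3630)·0.144074 = 15.1470 °C.

15.15 °C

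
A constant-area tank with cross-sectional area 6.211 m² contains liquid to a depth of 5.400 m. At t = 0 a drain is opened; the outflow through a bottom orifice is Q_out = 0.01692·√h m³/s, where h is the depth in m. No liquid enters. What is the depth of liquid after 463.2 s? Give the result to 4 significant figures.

Volume balance on the tank: A dh/dt = −0.01692 √h.
Separate and integrate: 2(√h − √h₀) = −(0.01692/A) t.
√h = √5.400 − 0.01692·463.2/(2·6.211) = 2.32379 − 0.630924 = 1.69287.
h = 1.69287² = 2.86579 m.

2.866 m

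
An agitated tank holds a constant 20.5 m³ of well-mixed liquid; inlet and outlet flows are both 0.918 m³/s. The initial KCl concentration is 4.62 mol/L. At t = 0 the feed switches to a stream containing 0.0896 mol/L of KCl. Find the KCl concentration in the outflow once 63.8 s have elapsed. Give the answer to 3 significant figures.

Transient balance on the dissolved component: V dC/dt = Q(C_in − C).
Rewrite as dC/dt + C/τ = C_in/τ, τ = V/Q = 22.331 s.
Solution: C(t) = C_in + (C₀ − C_in) e^(−t/τ).
C(63.8) = 0.0896 + (4.62 − 0.0896)·e^(−63.8/22.331) = 0.0896 + (4.5304)·0.057441 = 0.34983 mol/L.

0.350 mol/L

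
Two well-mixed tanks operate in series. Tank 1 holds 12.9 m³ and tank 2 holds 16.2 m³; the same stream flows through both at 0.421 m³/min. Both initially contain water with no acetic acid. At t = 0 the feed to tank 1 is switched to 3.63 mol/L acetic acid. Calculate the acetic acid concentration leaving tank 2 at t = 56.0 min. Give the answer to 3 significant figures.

Each tank obeys Vᵢ dCᵢ/dt = Q(Cᵢ₋₁ − Cᵢ), so τᵢ = Vᵢ/Q.
τ₁ = 12.9/0.421 = 30.641 min; τ₂ = 16.2/0.421 = 38.480 min.
Solving the cascade with C₁(0)=C₂(0)=0 gives C₂(t) = C_in[1 − (τ₁ e^(−t/τ₁) − τ₂ e^(−t/τ₂))/(τ₁ − τ₂)].
At t = 56.0: e^(−t/τ₁) = 0.16080, e^(−t/τ₂) = 0.23333.
C₂ = 3.63·[1 − (30.641·0.16080 − 38.480·0.23333)/(-7.8385)] = 3.63·0.48315 = 1.7538 mol/L.

1.75 mol/L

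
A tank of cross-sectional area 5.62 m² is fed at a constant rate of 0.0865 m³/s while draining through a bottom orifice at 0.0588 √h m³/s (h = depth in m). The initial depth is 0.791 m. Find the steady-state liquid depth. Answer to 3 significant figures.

2.16 m

Level balance: A dh/dt = 0.0865 − 0.0588 √h. Setting dh/dt = 0:
Q_in = 0.0588 √h_ss ⇒ √h_ss = 0.0865/0.0588 = 1.4711.
h_ss = 1.4711² = 2.1641 m. (Since h₀ = 0.791 m < h_ss, the level will rise toward this value.)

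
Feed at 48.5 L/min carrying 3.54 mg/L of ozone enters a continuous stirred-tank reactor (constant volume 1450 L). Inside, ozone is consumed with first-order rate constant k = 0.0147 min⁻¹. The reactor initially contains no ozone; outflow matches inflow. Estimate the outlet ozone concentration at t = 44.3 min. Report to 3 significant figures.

Accumulation = in − out − consumed: V dC/dt = Q C_in − Q C − k V C.
This is linear with rate a = Q/V + k = 0.048148 min⁻¹.
C_ss = Q C_in/(Q + kV) = 2.4592 mg/L; C(t) = C_ss + (C₀ − C_ss) e^(−a t).
C(44.3) = 2.4592 + (-2.4592)·e^(−0.048148·44.3) = 2.4592 + (-2.4592)·0.11849 = 2.1678 mg/L.

2.17 mg/L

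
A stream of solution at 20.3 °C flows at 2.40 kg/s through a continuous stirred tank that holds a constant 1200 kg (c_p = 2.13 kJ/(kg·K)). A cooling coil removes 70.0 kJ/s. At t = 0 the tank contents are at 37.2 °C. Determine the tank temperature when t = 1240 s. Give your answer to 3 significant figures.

Energy balance: M c_p dT/dt = ṁ c_p (T_in − T) − 70.0.
τ = M/ṁ = 500.00 s; T_ss = T_in − Q̇/(ṁ c_p) = 20.3 − 70.0/(2.40·2.13) = 6.6067 °C.
This is linear first-order; T(t) = T_ss + (T₀ − T_ss) e^(−t/τ).
T(1240) = 6.6067 + (30.593)·e^(−1240/500.00) = 6.6067 + (30.593)·0.083743 = 9.1687 °C.

9.17 °C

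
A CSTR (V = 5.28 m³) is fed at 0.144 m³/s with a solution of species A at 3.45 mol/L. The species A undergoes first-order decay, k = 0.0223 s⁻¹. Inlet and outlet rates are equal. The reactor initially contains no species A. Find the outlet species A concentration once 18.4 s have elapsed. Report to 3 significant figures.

V dC/dt = Q(C_in − C) − k V C.
This is linear with rate a = Q/V + k = 0.049573 s⁻¹.
C_ss = Q C_in/(Q + kV) = 1.8980 mol/L; C(t) = C_ss + (C₀ − C_ss) e^(−a t).
C(18.4) = 1.8980 + (-1.8980)·e^(−0.049573·18.4) = 1.8980 + (-1.8980)·0.40166 = 1.1357 mol/L.

1.14 mol/L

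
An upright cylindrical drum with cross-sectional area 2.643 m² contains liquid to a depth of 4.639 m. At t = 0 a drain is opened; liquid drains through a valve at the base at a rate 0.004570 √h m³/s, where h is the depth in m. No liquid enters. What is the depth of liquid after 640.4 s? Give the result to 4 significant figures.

2.561 m

Accumulation of liquid (constant cross-section A): A dh/dt = −0.004570 √h.
This is separable: 2 d(√h)/dt = −0.004570/A, so √h = √h₀ − (0.004570/(2A)) t.
√h = √4.639 − 0.004570·640.4/(2·2.643) = 2.15383 − 0.553656 = 1.60018.
h = 1.60018² = 2.56057 m.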